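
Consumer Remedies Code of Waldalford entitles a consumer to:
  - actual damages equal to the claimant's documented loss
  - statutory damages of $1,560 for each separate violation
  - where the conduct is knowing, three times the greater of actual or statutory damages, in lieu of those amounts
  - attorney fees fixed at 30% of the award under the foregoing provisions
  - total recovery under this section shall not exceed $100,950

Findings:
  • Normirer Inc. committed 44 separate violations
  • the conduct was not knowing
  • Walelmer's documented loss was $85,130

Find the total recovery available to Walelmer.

Statutory damages: 44 × $1,560 = $68,640
Conduct not knowing: the in-lieu enhancement does not apply.
Actual plus statutory damages: $85,130 + $68,640 = $153,770
Attorney fees: 30% of $153,770 = $46,131
Total before cap: $153,770 + $46,131 = $199,901
Cap at $100,950: $199,901 exceeds the cap → $100,950

$100,950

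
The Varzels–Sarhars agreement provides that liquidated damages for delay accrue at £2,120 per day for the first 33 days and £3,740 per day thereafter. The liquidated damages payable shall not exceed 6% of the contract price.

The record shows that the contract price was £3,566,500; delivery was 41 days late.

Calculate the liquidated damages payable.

£99,880

First 33 days: 33 × £2,120 = £69,960
Remaining days: (41 − 33) × £3,740 = £29,920
Accrued per-day damages: £69,960 + £29,920 = £99,880
Cap: 6% of £3,566,500 = £213,990
Cap at £213,990: £99,880 is within the cap, no reduction.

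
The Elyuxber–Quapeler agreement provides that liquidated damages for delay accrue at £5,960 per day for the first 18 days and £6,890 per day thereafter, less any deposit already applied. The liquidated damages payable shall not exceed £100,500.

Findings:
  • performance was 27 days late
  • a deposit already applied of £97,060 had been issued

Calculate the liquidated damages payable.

First 18 days: 18 × £5,960 = £107,280
Remaining days: (27 − 18) × £6,890 = £62,010
Accrued per-day damages: £107,280 + £62,010 = £169,290
Less deposit already applied: £169,290 − £97,060 = £72,230
Cap at £100,500: £72,230 is within the cap, no reduction.

£72,230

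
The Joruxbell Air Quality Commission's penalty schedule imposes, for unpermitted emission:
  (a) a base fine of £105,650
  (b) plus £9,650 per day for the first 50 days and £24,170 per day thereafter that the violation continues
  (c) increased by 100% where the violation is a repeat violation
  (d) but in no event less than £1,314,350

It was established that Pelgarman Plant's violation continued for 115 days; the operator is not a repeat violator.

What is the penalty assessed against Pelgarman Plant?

First 50 days: 50 × £9,650 = £482,500
Remaining days: (115 − 50) × £24,170 = £1,571,050
Per-day component: £482,500 + £1,571,050 = £2,053,550
Base plus per-day: £105,650 + £2,053,550 = £2,159,200
The operator is not a repeat violator: no 100% increase.
Minimum £1,314,350: £2,159,200 meets the minimum, no increase.

Civil penalty: £2,159,200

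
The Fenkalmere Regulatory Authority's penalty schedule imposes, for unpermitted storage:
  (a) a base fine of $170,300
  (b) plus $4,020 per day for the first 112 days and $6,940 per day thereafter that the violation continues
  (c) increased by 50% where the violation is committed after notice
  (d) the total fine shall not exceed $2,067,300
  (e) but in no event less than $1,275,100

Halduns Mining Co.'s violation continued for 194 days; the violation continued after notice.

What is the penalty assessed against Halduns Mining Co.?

$1,784,430

First 112 days: 112 × $4,020 = $450,240
Remaining days: (194 − 112) × $6,940 = $569,080
Per-day component: $450,240 + $569,080 = $1,019,320
Base plus per-day: $170,300 + $1,019,320 = $1,189,620
Enhancement: 50% of $1,189,620 = $594,810
Enhanced fine: $1,189,620 + $594,810 = $1,784,430
Cap at $2,067,300: $1,784,430 is within the cap, no reduction.
Minimum $1,275,100: $1,784,430 meets the minimum, no increase.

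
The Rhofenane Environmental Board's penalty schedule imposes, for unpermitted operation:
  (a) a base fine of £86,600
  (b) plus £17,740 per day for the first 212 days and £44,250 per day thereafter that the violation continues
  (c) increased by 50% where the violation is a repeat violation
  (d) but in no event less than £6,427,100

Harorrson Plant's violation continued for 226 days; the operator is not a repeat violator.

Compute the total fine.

Civil penalty: £6,427,100

First 212 days: 212 × £17,740 = £3,760,880
Remaining days: (226 − 212) × £44,250 = £619,500
Per-day component: £3,760,880 + £619,500 = £4,380,380
Base plus per-day: £86,600 + £4,380,380 = £4,466,980
The operator is not a repeat violator: no 50% increase.
Minimum £6,427,100: £4,466,980 is below the minimum → £6,427,100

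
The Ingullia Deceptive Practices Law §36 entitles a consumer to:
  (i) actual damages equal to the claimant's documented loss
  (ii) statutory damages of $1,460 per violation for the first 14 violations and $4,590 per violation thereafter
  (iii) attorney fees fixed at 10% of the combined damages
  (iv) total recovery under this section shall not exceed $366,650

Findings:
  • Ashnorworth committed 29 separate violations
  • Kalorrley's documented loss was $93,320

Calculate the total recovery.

$200,871

First 14 violations: 14 × $1,460 = $20,440
Remaining violations: (29 − 14) × $4,590 = $68,850
Statutory damages: $20,440 + $68,850 = $89,290
Combined damages: $93,320 + $89,290 = $182,610
Attorney fees: 10% of $182,610 = $18,261
Total before cap: $182,610 + $18,261 = $200,871
Cap at $366,650: $200,871 is within the cap, no reduction.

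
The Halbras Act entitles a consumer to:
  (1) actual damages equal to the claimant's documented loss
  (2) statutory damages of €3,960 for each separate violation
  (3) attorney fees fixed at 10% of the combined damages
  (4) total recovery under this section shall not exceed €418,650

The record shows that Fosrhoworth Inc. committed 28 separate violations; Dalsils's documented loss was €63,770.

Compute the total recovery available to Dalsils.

€192,115

Statutory damages: 28 × €3,960 = €110,880
Combined damages: €63,770 + €110,880 = €174,650
Attorney fees: 10% of €174,650 = €17,465
Total before cap: €174,650 + €17,465 = €192,115
Cap at €418,650: €192,115 is within the cap, no reduction.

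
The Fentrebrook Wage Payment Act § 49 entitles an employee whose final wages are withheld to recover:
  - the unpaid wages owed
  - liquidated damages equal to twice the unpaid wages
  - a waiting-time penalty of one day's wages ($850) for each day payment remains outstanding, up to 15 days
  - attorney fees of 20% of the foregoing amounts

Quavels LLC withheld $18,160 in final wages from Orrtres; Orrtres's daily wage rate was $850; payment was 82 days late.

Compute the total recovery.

Doubled: 2 × $18,160 = $36,320
Penalty days: min(82, 15) = 15
Waiting-time penalty: 15 × $850 = $12,750
Subtotal: $18,160 + $36,320 + $12,750 = $67,230
Attorney fees: 20% of $67,230 = $13,446
Total award: $67,230 + $13,446 = $80,676

$80,676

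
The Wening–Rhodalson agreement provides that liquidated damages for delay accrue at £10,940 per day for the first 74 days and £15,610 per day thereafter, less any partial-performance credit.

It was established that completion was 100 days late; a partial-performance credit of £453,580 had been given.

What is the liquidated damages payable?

First 74 days: 74 × £10,940 = £809,560
Remaining days: (100 − 74) × £15,610 = £405,860
Accrued per-day damages: £809,560 + £405,860 = £1,215,420
Less partial-performance credit: £1,215,420 − £453,580 = £761,840

£761,840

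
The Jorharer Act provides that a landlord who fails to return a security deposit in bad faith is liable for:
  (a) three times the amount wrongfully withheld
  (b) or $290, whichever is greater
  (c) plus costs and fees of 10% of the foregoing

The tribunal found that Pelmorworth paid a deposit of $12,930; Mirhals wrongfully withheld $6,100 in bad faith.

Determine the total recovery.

Trebled: 3 × $6,100 = $18,300
Minimum $290: $18,300 meets the minimum, no increase.
Costs and fees: 10% of $18,300 = $1,830
Total recovery: $18,300 + $1,830 = $20,130

$20,130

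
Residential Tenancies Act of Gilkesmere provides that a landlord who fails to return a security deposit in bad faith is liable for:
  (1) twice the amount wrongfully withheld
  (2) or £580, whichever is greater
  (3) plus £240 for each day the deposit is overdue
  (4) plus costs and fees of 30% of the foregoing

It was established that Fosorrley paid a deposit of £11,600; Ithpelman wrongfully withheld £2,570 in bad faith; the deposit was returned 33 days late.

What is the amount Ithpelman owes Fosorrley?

£16,978

Doubled: 2 × £2,570 = £5,140
Minimum £580: £5,140 meets the minimum, no increase.
Late-return penalty: 33 × £240 = £7,920
Damages plus late penalty: £5,140 + £7,920 = £13,060
Costs and fees: 30% of £13,060 = £3,918
Total recovery: £13,060 + £3,918 = £16,978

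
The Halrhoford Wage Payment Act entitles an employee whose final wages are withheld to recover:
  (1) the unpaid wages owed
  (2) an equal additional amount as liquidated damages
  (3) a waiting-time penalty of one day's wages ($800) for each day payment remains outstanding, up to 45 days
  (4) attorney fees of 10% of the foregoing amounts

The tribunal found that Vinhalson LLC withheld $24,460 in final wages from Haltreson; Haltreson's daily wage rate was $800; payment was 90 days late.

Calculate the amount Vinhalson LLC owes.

Liquidated damages (equal amount): $24,460
Penalty days: min(90, 45) = 45
Waiting-time penalty: 45 × $800 = $36,000
Subtotal: $24,460 + $24,460 + $36,000 = $84,920
Attorney fees: 10% of $84,920 = $8,492
Total award: $84,920 + $8,492 = $93,412

$93,412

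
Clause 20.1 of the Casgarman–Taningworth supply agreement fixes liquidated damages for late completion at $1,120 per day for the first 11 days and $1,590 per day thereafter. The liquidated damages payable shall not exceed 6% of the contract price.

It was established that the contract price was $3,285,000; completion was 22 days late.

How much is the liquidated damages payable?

First 11 days: 11 × $1,120 = $12,320
Remaining days: (22 − 11) × $1,590 = $17,490
Accrued per-day damages: $12,320 + $17,490 = $29,810
Cap: 6% of $3,285,000 = $197,100
Cap at $197,100: $29,810 is within the cap, no reduction.

$29,810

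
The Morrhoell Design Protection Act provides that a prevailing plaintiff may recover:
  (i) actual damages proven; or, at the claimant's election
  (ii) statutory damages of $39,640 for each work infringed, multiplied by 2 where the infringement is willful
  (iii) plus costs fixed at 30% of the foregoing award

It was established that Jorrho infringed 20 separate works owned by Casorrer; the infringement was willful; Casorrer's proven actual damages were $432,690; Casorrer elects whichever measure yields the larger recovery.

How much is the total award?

Award: $2,061,280

Statutory damages: 20 × $39,640 = $792,800
Doubled: 2 × $792,800 = $1,585,600
Greater of actual damages ($432,690) or enhanced statutory damages ($1,585,600): $1,585,600
Costs: 30% of $1,585,600 = $475,680
Award plus costs: $1,585,600 + $475,680 = $2,061,280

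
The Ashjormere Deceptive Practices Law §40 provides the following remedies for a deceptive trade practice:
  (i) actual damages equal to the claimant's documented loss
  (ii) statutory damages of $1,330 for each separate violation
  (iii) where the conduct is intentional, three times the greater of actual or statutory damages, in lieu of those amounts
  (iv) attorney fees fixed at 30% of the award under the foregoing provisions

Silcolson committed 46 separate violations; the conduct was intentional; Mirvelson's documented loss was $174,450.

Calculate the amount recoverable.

Statutory damages: 46 × $1,330 = $61,180
Greater of actual damages ($174,450) or statutory damages ($61,180): $174,450
Trebled: 3 × $174,450 = $523,350
Attorney fees: 30% of $523,350 = $157,005
Total recovery: $523,350 + $157,005 = $680,355

$680,355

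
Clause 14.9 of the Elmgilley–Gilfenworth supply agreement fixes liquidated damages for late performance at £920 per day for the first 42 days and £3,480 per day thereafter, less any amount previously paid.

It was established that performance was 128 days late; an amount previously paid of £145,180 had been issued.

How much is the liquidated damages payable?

£192,740

First 42 days: 42 × £920 = £38,640
Remaining days: (128 − 42) × £3,480 = £299,280
Accrued per-day damages: £38,640 + £299,280 = £337,920
Less amount previously paid: £337,920 − £145,180 = £192,740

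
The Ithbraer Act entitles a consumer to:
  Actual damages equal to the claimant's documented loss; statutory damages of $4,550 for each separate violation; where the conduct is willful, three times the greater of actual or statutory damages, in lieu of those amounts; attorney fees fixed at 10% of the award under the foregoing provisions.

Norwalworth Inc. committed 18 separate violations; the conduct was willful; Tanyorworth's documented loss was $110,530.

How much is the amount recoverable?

$364,749

Statutory damages: 18 × $4,550 = $81,900
Greater of actual damages ($110,530) or statutory damages ($81,900): $110,530
Trebled: 3 × $110,530 = $331,590
Attorney fees: 10% of $331,590 = $33,159
Total recovery: $331,590 + $33,159 = $364,749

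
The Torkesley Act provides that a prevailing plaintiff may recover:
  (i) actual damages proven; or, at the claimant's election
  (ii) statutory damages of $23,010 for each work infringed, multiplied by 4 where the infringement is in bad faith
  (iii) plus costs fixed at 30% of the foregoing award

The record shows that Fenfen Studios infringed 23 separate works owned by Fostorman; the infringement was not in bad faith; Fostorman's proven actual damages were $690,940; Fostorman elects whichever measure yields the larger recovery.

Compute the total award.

$898,222

Statutory damages: 23 × $23,010 = $529,230
Infringement not in bad faith: no ×4 enhancement.
Greater of actual damages ($690,940) or statutory damages ($529,230): $690,940
Costs: 30% of $690,940 = $207,282
Award plus costs: $690,940 + $207,282 = $898,222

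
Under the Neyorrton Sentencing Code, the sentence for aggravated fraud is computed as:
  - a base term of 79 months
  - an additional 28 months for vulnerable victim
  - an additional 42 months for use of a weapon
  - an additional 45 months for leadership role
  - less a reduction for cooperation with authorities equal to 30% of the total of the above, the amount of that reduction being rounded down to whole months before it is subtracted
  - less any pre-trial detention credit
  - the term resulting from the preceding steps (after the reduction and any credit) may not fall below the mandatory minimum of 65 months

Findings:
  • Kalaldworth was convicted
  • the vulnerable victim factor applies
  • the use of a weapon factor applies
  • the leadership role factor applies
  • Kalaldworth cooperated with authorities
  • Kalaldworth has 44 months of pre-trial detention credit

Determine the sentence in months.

92 months

Vulnerable victim enhancement: +28 months
Use of a weapon enhancement: +42 months
Leadership role enhancement: +45 months
Adjusted term: 79 months + 28 months + 42 months + 45 months = 194 months
Cooperation with authorities reduction: 30% of 194 months = 58 months (rounded down)
After reduction: 194 − 58 = 136 months
Less pre-trial detention credit: 136 months − 44 months = 92 months
Minimum 65 months: 92 months meets the minimum, no increase.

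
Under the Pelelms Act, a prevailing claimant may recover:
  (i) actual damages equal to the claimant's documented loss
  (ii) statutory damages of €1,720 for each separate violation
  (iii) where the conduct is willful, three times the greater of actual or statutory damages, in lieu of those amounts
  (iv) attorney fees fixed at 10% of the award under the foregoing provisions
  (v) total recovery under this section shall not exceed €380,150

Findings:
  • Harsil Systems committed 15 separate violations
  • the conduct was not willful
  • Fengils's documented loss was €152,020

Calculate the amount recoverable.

Statutory damages: 15 × €1,720 = €25,800
Conduct not willful: the in-lieu enhancement does not apply.
Actual plus statutory damages: €152,020 + €25,800 = €177,820
Attorney fees: 10% of €177,820 = €17,782
Total before cap: €177,820 + €17,782 = €195,602
Cap at €380,150: €195,602 is within the cap, no reduction.

Total recovery: €195,602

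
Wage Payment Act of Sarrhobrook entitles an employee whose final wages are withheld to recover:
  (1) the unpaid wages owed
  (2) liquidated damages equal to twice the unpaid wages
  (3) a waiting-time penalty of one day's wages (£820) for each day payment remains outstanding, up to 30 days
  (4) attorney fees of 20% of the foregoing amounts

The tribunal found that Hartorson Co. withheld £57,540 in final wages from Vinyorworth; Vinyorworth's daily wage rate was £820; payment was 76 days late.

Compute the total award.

£236,664

Doubled: 2 × £57,540 = £115,080
Penalty days: min(76, 30) = 30
Waiting-time penalty: 30 × £820 = £24,600
Subtotal: £57,540 + £115,080 + £24,600 = £197,220
Attorney fees: 20% of £197,220 = £39,444
Total award: £197,220 + £39,444 = £236,664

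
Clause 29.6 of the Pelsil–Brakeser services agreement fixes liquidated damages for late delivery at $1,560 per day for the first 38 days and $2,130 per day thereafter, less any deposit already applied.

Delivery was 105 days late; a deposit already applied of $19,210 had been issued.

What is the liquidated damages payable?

First 38 days: 38 × $1,560 = $59,280
Remaining days: (105 − 38) × $2,130 = $142,710
Accrued per-day damages: $59,280 + $142,710 = $201,990
Less deposit already applied: $201,990 − $19,210 = $182,780

$182,780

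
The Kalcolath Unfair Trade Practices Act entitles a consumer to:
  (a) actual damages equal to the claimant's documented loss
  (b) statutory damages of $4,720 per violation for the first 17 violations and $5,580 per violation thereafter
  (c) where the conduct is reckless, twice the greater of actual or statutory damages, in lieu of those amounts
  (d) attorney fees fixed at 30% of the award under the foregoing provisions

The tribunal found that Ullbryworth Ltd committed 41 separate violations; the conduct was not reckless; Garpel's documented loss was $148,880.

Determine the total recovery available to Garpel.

$471,952

First 17 violations: 17 × $4,720 = $80,240
Remaining violations: (41 − 17) × $5,580 = $133,920
Statutory damages: $80,240 + $133,920 = $214,160
Conduct not reckless: the in-lieu enhancement does not apply.
Actual plus statutory damages: $148,880 + $214,160 = $363,040
Attorney fees: 30% of $363,040 = $108,912
Total recovery: $363,040 + $108,912 = $471,952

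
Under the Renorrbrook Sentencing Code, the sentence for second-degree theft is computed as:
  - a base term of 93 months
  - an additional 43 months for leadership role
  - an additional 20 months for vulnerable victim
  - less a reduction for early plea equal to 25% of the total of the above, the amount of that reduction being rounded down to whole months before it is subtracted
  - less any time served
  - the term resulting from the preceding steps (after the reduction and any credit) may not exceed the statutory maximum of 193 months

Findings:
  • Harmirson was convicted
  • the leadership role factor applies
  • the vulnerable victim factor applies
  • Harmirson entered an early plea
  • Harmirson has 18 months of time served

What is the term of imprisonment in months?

99 months

Leadership role enhancement: +43 months
Vulnerable victim enhancement: +20 months
Adjusted term: 93 months + 43 months + 20 months = 156 months
Early plea reduction: 25% of 156 months = 39 months (rounded down)
After reduction: 156 − 39 = 117 months
Less time served: 117 months − 18 months = 99 months
Cap at 193 months: 99 months is within the cap, no reduction.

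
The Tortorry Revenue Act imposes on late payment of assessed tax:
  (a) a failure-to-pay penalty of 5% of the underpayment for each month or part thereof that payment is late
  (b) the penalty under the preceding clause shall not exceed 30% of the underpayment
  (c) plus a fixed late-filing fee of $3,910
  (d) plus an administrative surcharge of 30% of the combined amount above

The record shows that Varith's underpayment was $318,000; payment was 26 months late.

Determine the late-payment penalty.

Accrued rate: 5% × 26 = 130%, capped at 30% → 30%
Failure-to-pay penalty: 30% of $318,000 = $95,400
Penalty before surcharge: $95,400 + $3,910 = $99,310
Administrative surcharge: 30% of $99,310 = $29,793
Total penalty: $99,310 + $29,793 = $129,103

Penalty: $129,103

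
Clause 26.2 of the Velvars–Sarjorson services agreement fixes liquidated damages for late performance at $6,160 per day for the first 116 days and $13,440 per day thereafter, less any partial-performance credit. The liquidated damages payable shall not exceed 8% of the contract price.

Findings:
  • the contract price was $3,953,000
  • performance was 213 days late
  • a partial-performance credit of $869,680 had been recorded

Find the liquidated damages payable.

First 116 days: 116 × $6,160 = $714,560
Remaining days: (213 − 116) × $13,440 = $1,303,680
Accrued per-day damages: $714,560 + $1,303,680 = $2,018,240
Less partial-performance credit: $2,018,240 − $869,680 = $1,148,560
Cap: 8% of $3,953,000 = $316,240
Cap at $316,240: $1,148,560 exceeds the cap → $316,240

$316,240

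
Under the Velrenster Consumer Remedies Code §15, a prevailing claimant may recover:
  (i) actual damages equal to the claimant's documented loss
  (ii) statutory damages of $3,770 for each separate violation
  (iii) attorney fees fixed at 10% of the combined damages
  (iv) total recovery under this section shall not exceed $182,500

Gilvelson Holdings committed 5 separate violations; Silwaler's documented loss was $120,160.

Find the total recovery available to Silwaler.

$152,911

Statutory damages: 5 × $3,770 = $18,850
Combined damages: $120,160 + $18,850 = $139,010
Attorney fees: 10% of $139,010 = $13,901
Total before cap: $139,010 + $13,901 = $152,911
Cap at $182,500: $152,911 is within the cap, no reduction.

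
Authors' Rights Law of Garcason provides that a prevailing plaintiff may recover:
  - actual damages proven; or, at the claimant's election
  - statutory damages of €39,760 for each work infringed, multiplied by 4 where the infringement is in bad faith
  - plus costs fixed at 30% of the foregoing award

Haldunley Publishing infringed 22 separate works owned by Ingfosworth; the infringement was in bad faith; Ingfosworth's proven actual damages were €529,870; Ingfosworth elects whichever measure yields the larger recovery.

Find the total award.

Statutory damages: 22 × €39,760 = €874,720
Multiplied by 4: 4 × €874,720 = €3,498,880
Greater of actual damages (€529,870) or enhanced statutory damages (€3,498,880): €3,498,880
Costs: 30% of €3,498,880 = €1,049,664
Award plus costs: €3,498,880 + €1,049,664 = €4,548,544

€4,548,544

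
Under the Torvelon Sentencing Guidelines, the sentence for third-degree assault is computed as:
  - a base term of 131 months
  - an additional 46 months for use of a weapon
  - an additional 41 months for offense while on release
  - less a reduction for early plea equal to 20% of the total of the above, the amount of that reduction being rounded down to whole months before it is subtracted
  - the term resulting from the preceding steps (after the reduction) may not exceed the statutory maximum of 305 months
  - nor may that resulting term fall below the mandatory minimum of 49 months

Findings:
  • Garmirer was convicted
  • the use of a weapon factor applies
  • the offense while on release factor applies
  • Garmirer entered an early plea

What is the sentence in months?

175 months

Use of a weapon enhancement: +46 months
Offense while on release enhancement: +41 months
Adjusted term: 131 months + 46 months + 41 months = 218 months
Early plea reduction: 20% of 218 months = 43 months (rounded down)
After reduction: 218 − 43 = 175 months
Cap at 305 months: 175 months is within the cap, no reduction.
Minimum 49 months: 175 months meets the minimum, no increase.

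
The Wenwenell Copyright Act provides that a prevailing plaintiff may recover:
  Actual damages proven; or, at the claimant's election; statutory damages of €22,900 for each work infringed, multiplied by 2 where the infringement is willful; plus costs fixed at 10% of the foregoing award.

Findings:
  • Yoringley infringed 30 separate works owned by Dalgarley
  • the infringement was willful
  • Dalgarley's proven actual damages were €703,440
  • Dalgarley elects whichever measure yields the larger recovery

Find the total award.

Statutory damages: 30 × €22,900 = €687,000
Doubled: 2 × €687,000 = €1,374,000
Greater of actual damages (€703,440) or enhanced statutory damages (€1,374,000): €1,374,000
Costs: 10% of €1,374,000 = €137,400
Award plus costs: €1,374,000 + €137,400 = €1,511,400

€1,511,400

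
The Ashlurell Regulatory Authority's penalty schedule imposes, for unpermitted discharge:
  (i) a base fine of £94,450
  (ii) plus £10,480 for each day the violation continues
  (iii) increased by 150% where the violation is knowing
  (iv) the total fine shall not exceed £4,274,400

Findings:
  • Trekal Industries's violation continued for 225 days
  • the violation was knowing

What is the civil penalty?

£4,274,400

Per-day component: 225 × £10,480 = £2,358,000
Base plus per-day: £94,450 + £2,358,000 = £2,452,450
Enhancement: 150% of £2,452,450 = £3,678,675
Enhanced fine: £2,452,450 + £3,678,675 = £6,131,125
Cap at £4,274,400: £6,131,125 exceeds the cap → £4,274,400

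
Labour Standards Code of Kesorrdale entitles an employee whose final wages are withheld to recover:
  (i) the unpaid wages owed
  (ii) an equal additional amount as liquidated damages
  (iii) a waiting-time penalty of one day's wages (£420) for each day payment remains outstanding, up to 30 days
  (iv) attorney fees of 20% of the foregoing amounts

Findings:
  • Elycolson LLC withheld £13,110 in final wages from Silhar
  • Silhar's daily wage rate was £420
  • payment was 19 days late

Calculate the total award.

£41,040

Liquidated damages (equal amount): £13,110
Penalty days: min(19, 30) = 19
Waiting-time penalty: 19 × £420 = £7,980
Subtotal: £13,110 + £13,110 + £7,980 = £34,200
Attorney fees: 20% of £34,200 = £6,840
Total award: £34,200 + £6,840 = £41,040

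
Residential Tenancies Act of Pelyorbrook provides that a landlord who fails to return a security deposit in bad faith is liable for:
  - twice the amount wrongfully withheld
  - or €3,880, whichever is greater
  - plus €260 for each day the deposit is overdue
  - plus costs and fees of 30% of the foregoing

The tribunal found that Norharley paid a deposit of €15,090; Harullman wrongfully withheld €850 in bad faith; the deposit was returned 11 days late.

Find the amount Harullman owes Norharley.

€8,762

Doubled: 2 × €850 = €1,700
Minimum €3,880: €1,700 is below the minimum → €3,880
Late-return penalty: 11 × €260 = €2,860
Damages plus late penalty: €3,880 + €2,860 = €6,740
Costs and fees: 30% of €6,740 = €2,022
Total recovery: €6,740 + €2,022 = €8,762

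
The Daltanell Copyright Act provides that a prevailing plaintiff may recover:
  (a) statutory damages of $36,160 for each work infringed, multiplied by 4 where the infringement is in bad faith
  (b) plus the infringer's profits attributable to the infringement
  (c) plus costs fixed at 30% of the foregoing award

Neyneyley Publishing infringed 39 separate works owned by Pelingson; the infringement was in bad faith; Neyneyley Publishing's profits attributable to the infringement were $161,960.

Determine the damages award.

$7,543,796

Statutory damages: 39 × $36,160 = $1,410,240
Multiplied by 4: 4 × $1,410,240 = $5,640,960
Combined award: $5,640,960 + $161,960 = $5,802,920
Costs: 30% of $5,802,920 = $1,740,876
Award plus costs: $5,802,920 + $1,740,876 = $7,543,796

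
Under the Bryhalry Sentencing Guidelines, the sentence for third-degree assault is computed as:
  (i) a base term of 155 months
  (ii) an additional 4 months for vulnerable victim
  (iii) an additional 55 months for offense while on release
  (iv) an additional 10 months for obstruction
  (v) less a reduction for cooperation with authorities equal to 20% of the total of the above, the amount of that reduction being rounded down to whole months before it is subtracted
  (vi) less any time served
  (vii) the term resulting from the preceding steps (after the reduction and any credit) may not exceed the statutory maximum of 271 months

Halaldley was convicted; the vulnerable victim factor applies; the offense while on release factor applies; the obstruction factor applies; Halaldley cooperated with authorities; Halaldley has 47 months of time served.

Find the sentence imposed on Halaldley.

133 months

Vulnerable victim enhancement: +4 months
Offense while on release enhancement: +55 months
Obstruction enhancement: +10 months
Adjusted term: 155 months + 4 months + 55 months + 10 months = 224 months
Cooperation with authorities reduction: 20% of 224 months = 44 months (rounded down)
After reduction: 224 − 44 = 180 months
Less time served: 180 months − 47 months = 133 months
Cap at 271 months: 133 months is within the cap, no reduction.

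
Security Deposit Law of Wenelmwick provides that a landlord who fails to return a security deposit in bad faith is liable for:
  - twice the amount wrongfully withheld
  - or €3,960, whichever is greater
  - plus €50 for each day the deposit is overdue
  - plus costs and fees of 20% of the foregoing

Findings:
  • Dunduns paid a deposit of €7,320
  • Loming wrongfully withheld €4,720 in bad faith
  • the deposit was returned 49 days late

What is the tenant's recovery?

Doubled: 2 × €4,720 = €9,440
Minimum €3,960: €9,440 meets the minimum, no increase.
Late-return penalty: 49 × €50 = €2,450
Damages plus late penalty: €9,440 + €2,450 = €11,890
Costs and fees: 20% of €11,890 = €2,378
Total recovery: €11,890 + €2,378 = €14,268

€14,268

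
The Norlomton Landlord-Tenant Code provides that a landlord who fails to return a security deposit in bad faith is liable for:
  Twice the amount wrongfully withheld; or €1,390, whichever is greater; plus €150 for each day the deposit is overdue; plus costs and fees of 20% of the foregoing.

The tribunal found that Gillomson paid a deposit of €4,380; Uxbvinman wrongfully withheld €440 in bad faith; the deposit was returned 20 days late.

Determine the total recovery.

€5,268

Doubled: 2 × €440 = €880
Minimum €1,390: €880 is below the minimum → €1,390
Late-return penalty: 20 × €150 = €3,000
Damages plus late penalty: €1,390 + €3,000 = €4,390
Costs and fees: 20% of €4,390 = €878
Total recovery: €4,390 + €878 = €5,268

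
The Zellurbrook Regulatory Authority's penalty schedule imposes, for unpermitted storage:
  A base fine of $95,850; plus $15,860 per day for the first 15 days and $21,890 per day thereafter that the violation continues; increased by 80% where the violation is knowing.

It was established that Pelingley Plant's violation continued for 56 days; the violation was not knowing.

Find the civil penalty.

$1,231,240

First 15 days: 15 × $15,860 = $237,900
Remaining days: (56 − 15) × $21,890 = $897,490
Per-day component: $237,900 + $897,490 = $1,135,390
Base plus per-day: $95,850 + $1,135,390 = $1,231,240
The violation was not knowing: no 80% increase.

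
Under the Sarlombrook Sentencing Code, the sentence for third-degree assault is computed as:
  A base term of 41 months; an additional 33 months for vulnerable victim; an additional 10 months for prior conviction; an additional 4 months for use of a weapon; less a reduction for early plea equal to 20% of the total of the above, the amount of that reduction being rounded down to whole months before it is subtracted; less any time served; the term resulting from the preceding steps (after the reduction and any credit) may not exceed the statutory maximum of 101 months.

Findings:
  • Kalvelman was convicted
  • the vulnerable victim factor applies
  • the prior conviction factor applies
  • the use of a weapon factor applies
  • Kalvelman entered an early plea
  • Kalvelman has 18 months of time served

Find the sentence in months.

53 months

Vulnerable victim enhancement: +33 months
Prior conviction enhancement: +10 months
Use of a weapon enhancement: +4 months
Adjusted term: 41 months + 33 months + 10 months + 4 months = 88 months
Early plea reduction: 20% of 88 months = 17 months (rounded down)
After reduction: 88 − 17 = 71 months
Less time served: 71 months − 18 months = 53 months
Cap at 101 months: 53 months is within the cap, no reduction.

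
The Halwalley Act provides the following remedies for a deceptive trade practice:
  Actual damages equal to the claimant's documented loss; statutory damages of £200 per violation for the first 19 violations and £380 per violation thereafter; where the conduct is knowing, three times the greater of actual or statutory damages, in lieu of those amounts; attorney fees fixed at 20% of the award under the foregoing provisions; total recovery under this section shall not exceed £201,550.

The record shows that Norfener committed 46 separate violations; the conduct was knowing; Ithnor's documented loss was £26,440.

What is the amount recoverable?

£95,184

First 19 violations: 19 × £200 = £3,800
Remaining violations: (46 − 19) × £380 = £10,260
Statutory damages: £3,800 + £10,260 = £14,060
Greater of actual damages (£26,440) or statutory damages (£14,060): £26,440
Trebled: 3 × £26,440 = £79,320
Attorney fees: 20% of £79,320 = £15,864
Total before cap: £79,320 + £15,864 = £95,184
Cap at £201,550: £95,184 is within the cap, no reduction.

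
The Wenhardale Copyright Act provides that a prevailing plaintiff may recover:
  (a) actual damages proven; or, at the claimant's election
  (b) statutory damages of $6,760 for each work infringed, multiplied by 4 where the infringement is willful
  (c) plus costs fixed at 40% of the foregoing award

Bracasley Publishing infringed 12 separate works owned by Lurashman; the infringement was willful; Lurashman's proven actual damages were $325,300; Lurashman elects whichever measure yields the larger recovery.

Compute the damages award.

Statutory damages: 12 × $6,760 = $81,120
Multiplied by 4: 4 × $81,120 = $324,480
Greater of actual damages ($325,300) or enhanced statutory damages ($324,480): $325,300
Costs: 40% of $325,300 = $130,120
Award plus costs: $325,300 + $130,120 = $455,420

$455,420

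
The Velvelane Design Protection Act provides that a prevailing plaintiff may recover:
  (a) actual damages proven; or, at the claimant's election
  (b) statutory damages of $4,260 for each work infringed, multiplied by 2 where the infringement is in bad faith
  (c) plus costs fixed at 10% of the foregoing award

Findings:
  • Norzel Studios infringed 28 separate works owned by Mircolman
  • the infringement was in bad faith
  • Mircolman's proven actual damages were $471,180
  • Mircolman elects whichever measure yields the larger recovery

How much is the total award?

$518,298

Statutory damages: 28 × $4,260 = $119,280
Doubled: 2 × $119,280 = $238,560
Greater of actual damages ($471,180) or enhanced statutory damages ($238,560): $471,180
Costs: 10% of $471,180 = $47,118
Award plus costs: $471,180 + $47,118 = $518,298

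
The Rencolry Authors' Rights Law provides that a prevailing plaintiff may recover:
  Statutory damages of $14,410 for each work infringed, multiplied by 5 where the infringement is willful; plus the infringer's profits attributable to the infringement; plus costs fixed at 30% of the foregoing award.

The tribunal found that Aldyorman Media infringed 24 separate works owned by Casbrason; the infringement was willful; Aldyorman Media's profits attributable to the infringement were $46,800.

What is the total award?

$2,308,800

Statutory damages: 24 × $14,410 = $345,840
Multiplied by 5: 5 × $345,840 = $1,729,200
Combined award: $1,729,200 + $46,800 = $1,776,000
Costs: 30% of $1,776,000 = $532,800
Award plus costs: $1,776,000 + $532,800 = $2,308,800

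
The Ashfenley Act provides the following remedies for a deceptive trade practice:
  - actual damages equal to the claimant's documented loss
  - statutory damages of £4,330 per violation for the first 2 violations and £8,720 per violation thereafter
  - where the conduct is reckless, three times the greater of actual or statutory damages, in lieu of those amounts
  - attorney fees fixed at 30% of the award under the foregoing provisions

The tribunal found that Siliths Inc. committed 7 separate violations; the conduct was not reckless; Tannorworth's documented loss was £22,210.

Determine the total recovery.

£96,811

First 2 violations: 2 × £4,330 = £8,660
Remaining violations: (7 − 2) × £8,720 = £43,600
Statutory damages: £8,660 + £43,600 = £52,260
Conduct not reckless: the in-lieu enhancement does not apply.
Actual plus statutory damages: £22,210 + £52,260 = £74,470
Attorney fees: 30% of £74,470 = £22,341
Total recovery: £74,470 + £22,341 = £96,811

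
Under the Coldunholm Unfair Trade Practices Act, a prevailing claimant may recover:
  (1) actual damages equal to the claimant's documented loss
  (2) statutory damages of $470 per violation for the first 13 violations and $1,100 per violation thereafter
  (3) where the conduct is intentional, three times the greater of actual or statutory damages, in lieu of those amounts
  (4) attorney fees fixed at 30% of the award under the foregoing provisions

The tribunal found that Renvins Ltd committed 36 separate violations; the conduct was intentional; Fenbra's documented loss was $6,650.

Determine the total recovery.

First 13 violations: 13 × $470 = $6,110
Remaining violations: (36 − 13) × $1,100 = $25,300
Statutory damages: $6,110 + $25,300 = $31,410
Greater of actual damages ($6,650) or statutory damages ($31,410): $31,410
Trebled: 3 × $31,410 = $94,230
Attorney fees: 30% of $94,230 = $28,269
Total recovery: $94,230 + $28,269 = $122,499

$122,499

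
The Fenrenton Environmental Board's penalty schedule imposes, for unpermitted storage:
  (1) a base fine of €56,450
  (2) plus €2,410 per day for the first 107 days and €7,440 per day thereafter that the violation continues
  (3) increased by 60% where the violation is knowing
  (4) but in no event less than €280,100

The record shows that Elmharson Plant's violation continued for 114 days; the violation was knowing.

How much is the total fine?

€586,240

First 107 days: 107 × €2,410 = €257,870
Remaining days: (114 − 107) × €7,440 = €52,080
Per-day component: €257,870 + €52,080 = €309,950
Base plus per-day: €56,450 + €309,950 = €366,400
Enhancement: 60% of €366,400 = €219,840
Enhanced fine: €366,400 + €219,840 = €586,240
Minimum €280,100: €586,240 meets the minimum, no increase.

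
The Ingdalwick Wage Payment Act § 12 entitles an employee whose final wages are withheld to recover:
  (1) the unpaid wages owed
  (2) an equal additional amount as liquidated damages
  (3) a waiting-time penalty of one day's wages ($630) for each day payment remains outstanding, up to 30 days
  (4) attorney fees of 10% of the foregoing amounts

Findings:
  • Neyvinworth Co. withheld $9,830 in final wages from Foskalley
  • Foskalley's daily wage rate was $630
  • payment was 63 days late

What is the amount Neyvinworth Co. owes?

Total award: $42,416

Liquidated damages (equal amount): $9,830
Penalty days: min(63, 30) = 30
Waiting-time penalty: 30 × $630 = $18,900
Subtotal: $9,830 + $9,830 + $18,900 = $38,560
Attorney fees: 10% of $38,560 = $3,856
Total award: $38,560 + $3,856 = $42,416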